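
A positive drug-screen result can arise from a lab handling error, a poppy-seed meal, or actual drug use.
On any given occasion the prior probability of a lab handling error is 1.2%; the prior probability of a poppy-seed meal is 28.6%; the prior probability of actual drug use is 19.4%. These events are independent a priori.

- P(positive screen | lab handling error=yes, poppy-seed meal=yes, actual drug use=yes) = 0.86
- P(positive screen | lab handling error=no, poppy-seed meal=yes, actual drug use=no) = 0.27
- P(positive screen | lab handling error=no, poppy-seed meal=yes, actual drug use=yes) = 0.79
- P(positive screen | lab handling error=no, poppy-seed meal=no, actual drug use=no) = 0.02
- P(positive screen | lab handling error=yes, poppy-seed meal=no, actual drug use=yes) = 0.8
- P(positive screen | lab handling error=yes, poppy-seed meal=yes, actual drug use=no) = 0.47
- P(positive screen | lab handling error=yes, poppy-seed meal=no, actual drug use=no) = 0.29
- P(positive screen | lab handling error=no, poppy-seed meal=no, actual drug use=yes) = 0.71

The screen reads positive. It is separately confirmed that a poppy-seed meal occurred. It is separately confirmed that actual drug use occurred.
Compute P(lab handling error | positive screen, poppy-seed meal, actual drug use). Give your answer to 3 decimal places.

P(positive screen | poppy-seed meal, actual drug use) = 0.79×0.988 + 0.86×0.012 = 0.780520 + 0.010320 = 0.790840
The lab handling error-present share is 0.86×0.012 = 0.010320.
P(lab handling error | positive screen, poppy-seed meal, actual drug use) = 0.010320 / 0.790840 ≈ 0.013

P(lab handling error | positive screen, poppy-seed meal, actual drug use) ≈ 0.013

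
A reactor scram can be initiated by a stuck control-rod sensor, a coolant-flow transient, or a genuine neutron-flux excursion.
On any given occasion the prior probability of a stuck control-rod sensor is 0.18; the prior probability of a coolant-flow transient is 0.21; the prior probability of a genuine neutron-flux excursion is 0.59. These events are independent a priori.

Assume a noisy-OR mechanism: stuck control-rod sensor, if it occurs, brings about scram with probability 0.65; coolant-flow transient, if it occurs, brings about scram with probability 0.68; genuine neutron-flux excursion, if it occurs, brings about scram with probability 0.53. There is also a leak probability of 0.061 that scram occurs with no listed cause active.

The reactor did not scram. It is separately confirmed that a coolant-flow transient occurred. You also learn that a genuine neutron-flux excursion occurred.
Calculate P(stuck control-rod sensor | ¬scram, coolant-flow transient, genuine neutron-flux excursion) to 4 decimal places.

Under noisy-OR, P(scram | causes) = 1 − (1−0.061)·∏(1−qᵢ) over the active causes.
Numerator (weight on configurations with stuck control-rod sensor): 0.049429·0.18 = 0.008897
The normalizing constant is 0.141226·0.82 + 0.049429·0.18 = 0.124702
P(stuck control-rod sensor | ¬scram, coolant-flow transient, genuine neutron-flux excursion) = 0.008897/0.124702 ≈ 0.0713

P(stuck control-rod sensor | ¬scram, coolant-flow transient, genuine neutron-flux excursion) ≈ 0.0713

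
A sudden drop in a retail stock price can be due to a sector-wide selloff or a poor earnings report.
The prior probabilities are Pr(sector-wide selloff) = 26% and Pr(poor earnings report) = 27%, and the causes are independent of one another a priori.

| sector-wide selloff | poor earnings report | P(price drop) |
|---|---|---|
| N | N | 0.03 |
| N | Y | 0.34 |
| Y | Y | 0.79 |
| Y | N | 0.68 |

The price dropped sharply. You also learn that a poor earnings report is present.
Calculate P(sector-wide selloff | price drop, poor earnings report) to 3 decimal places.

P(sector-wide selloff | price drop, poor earnings report) ≈ 0.449

P(price drop | poor earnings report) = 0.34×0.74 + 0.79×0.26 = 0.251600 + 0.205400 = 0.457000
Restricting to configurations with sector-wide selloff present: 0.79×0.26 = 0.205400.
P(sector-wide selloff | price drop, poor earnings report) = 0.205400 / 0.457000 ≈ 0.449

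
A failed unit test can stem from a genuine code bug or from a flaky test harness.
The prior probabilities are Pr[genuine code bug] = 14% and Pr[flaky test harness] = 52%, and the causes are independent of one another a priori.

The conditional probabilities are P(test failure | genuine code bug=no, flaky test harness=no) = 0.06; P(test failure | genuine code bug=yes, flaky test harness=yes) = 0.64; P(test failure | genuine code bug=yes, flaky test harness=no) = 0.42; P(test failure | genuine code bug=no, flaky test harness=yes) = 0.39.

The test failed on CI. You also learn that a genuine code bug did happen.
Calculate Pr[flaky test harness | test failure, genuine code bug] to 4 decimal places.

For the numerator, keep only flaky test harness=true terms: 0.64·0.52 = 0.332800
Normalizer over all consistent configurations: 0.42·0.48 + 0.64·0.52 = 0.534400
P(flaky test harness | test failure, genuine code bug) = 0.332800/0.534400 ≈ 0.6228

Pr[flaky test harness | test failure, genuine code bug] ≈ 0.6228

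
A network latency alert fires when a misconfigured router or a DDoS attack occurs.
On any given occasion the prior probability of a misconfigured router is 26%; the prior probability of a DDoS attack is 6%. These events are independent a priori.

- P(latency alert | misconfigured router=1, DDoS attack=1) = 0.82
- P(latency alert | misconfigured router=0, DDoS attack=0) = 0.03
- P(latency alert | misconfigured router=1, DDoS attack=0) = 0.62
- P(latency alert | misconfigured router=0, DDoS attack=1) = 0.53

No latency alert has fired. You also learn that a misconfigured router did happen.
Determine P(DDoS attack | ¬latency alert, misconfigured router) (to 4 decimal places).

Enumerate both values of DDoS attack and weight by the priors:
  P(¬latency alert | misconfigured router) = 0.38·0.94 + 0.18·0.06
        = 0.357200 + 0.010800 = 0.368000
The terms with DDoS attack present sum to 0.010800, so
  P(DDoS attack | ¬latency alert, misconfigured router) = 0.010800 / 0.368000 ≈ 0.0293

P(DDoS attack | ¬latency alert, misconfigured router) ≈ 0.0293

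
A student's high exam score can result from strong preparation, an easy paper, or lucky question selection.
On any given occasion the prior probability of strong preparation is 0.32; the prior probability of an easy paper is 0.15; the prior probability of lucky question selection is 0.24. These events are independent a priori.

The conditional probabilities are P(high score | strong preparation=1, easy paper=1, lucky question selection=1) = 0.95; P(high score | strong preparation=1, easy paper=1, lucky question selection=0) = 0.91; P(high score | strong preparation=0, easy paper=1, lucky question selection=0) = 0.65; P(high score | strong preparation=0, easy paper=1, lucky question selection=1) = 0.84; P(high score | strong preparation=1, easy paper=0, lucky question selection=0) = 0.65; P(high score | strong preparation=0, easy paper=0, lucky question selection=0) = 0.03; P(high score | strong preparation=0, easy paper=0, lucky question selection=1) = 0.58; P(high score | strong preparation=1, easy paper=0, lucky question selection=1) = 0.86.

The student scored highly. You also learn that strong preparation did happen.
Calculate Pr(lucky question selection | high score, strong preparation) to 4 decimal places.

Pr(lucky question selection | high score, strong preparation) ≈ 0.2859

For the numerator, keep only lucky question selection=true terms: 0.175440 + 0.034200 = 0.209640
Denominator P(high score | strong preparation): 0.65·0.85·0.76 + 0.86·0.85·0.24 + 0.91·0.15·0.76 + 0.95·0.15·0.24 = 0.733280
P(lucky question selection | high score, strong preparation) = 0.209640/0.733280 ≈ 0.2859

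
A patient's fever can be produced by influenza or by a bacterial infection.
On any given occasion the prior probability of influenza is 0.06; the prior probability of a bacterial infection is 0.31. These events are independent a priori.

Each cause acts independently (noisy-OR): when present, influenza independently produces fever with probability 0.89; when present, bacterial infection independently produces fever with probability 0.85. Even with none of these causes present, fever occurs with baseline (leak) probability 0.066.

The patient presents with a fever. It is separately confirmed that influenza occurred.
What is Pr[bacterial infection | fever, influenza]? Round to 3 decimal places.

Pr[bacterial infection | fever, influenza] ≈ 0.330

Under noisy-OR, P(fever | causes) = 1 − (1−0.066)·∏(1−qᵢ) over the active causes.
P(fever | influenza) = 0.89726·0.69 + 0.984589·0.31 = 0.619109 + 0.305223 = 0.924332
Restricting to configurations with bacterial infection present: 0.984589·0.31 = 0.305223.
So P(bacterial infection | fever, influenza) = 0.305223/0.924332 ≈ 0.330.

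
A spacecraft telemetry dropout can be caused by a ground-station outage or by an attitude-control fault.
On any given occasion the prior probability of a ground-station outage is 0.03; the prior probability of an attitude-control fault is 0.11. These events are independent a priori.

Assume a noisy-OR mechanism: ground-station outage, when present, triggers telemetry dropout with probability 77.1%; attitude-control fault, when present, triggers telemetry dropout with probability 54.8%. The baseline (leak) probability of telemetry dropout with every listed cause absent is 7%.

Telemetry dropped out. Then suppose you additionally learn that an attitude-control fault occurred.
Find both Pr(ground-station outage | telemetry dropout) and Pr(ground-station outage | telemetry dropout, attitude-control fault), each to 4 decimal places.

Under noisy-OR, P(telemetry dropout | causes) = 1 − (1−0.07)·∏(1−qᵢ) over the active causes.
Sum P(telemetry dropout|·) weighted by the priors over the 4 (ground-station outage, attitude-control fault) configurations:
  P(telemetry dropout) = 0.07×0.97×0.89 + 0.57964×0.97×0.11 + 0.78703×0.03×0.89 + 0.903738×0.03×0.11
        = 0.060431 + 0.061848 + 0.021014 + 0.002982 = 0.146275
Keeping only the ground-station outage-present terms gives 0.023996, so
  P(ground-station outage | telemetry dropout) = 0.023996 / 0.146275 ≈ 0.1640

With the extra evidence:
P(telemetry dropout | attitude-control fault) = 0.57964·0.97 + 0.903738·0.03 = 0.562251 + 0.027112 = 0.589363
Of this, 0.027112 comes from 0.903738·0.03 (the ground-station outage=true cases).
Hence the posterior is 0.027112/0.589363 ≈ 0.0460.

Pr(ground-station outage | telemetry dropout) ≈ 0.1640; Pr(ground-station outage | telemetry dropout, attitude-control fault) ≈ 0.0460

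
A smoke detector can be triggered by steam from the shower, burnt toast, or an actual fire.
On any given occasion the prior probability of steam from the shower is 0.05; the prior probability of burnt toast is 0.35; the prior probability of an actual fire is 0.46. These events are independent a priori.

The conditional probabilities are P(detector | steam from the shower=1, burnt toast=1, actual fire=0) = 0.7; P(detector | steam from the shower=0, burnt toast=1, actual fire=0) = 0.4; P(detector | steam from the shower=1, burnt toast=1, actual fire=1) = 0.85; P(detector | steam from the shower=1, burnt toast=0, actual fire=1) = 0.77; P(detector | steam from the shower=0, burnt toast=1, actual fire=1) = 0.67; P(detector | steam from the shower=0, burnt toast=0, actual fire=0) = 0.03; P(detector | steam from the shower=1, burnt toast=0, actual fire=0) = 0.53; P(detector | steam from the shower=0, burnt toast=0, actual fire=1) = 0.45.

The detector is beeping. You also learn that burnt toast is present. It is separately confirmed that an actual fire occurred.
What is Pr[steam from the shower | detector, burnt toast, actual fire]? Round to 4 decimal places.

Pr[steam from the shower | detector, burnt toast, actual fire] ≈ 0.0626

By total probability over both values of steam from the shower:
  P(detector | burnt toast, actual fire) = 0.67*0.95 + 0.85*0.05
        = 0.636500 + 0.042500 = 0.679000
Keeping only the steam from the shower-present terms gives 0.042500, so
  P(steam from the shower | detector, burnt toast, actual fire) = 0.042500 / 0.679000 ≈ 0.0626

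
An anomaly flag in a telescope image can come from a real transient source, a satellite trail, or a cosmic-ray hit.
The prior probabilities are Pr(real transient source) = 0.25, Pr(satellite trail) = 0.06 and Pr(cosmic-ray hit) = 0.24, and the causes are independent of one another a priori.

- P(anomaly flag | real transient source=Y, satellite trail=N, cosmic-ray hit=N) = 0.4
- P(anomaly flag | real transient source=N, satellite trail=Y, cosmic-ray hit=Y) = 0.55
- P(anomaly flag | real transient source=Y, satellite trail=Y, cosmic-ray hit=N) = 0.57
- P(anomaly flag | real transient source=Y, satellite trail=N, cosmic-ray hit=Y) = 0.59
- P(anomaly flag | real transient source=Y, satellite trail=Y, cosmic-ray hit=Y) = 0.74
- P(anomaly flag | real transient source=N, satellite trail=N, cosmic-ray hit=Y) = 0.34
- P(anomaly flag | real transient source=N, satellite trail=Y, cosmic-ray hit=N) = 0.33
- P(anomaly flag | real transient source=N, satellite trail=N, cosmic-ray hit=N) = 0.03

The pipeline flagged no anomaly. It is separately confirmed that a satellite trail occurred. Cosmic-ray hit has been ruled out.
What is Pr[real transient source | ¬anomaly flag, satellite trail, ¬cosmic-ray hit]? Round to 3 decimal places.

Enumerate both values of real transient source and weight by the priors:
  P(¬anomaly flag | satellite trail, ¬cosmic-ray hit) = 0.67*0.75 + 0.43*0.25
        = 0.502500 + 0.107500 = 0.610000
The terms with real transient source present sum to 0.107500, so
  P(real transient source | ¬anomaly flag, satellite trail, ¬cosmic-ray hit) = 0.107500 / 0.610000 ≈ 0.176

Pr[real transient source | ¬anomaly flag, satellite trail, ¬cosmic-ray hit] ≈ 0.176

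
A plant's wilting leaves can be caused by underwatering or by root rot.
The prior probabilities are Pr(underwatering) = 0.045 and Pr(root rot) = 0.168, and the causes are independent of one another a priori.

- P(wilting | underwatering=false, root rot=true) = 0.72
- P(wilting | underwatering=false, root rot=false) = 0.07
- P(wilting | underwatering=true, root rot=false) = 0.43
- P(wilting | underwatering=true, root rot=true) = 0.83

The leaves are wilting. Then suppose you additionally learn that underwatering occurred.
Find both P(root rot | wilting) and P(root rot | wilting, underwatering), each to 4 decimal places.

Numerator (weight on configurations with root rot): 0.115517 + 0.006275 = 0.121792
The normalizing constant is 0.07·0.955·0.832 + 0.72·0.955·0.168 + 0.43·0.045·0.832 + 0.83·0.045·0.168 = 0.193510
Posterior = 0.121792 / 0.193510 ≈ 0.6294

Now also conditioning on underwatering=true:
P(wilting | underwatering) = 0.43·0.832 + 0.83·0.168 = 0.357760 + 0.139440 = 0.497200
Of this, 0.139440 comes from 0.83·0.168 (the root rot=true cases).
So P(root rot | wilting, underwatering) = 0.139440/0.497200 ≈ 0.2805.
— underwatering explains away the evidence for root rot.

P(root rot | wilting) ≈ 0.6294; P(root rot | wilting, underwatering) ≈ 0.2805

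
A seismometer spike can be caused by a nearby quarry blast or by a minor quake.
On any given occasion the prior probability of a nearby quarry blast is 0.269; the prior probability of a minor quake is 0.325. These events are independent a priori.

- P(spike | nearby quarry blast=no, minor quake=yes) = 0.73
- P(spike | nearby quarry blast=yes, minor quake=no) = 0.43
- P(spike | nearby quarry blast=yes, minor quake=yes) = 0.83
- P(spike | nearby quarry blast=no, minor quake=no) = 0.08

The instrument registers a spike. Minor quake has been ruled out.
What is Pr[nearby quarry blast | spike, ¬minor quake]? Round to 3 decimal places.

Pr[nearby quarry blast | spike, ¬minor quake] ≈ 0.664

Sum P(spike|·) weighted by the priors over both values of nearby quarry blast:
  P(spike | ¬minor quake) = 0.08*0.731 + 0.43*0.269
        = 0.058480 + 0.115670 = 0.174150
The terms with nearby quarry blast present sum to 0.115670, so
  P(nearby quarry blast | spike, ¬minor quake) = 0.115670 / 0.174150 ≈ 0.664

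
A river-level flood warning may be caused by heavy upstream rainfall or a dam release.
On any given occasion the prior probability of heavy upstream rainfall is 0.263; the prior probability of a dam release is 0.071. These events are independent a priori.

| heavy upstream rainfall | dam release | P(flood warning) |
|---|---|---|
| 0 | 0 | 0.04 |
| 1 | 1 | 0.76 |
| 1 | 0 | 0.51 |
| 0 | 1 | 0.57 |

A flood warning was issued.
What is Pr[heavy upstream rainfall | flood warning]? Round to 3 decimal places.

Enumerate the 4 (heavy upstream rainfall, dam release) configurations and weight by the priors:
  P(flood warning) = 0.04×0.737×0.929 + 0.57×0.737×0.071 + 0.51×0.263×0.929 + 0.76×0.263×0.071
        = 0.027387 + 0.029826 + 0.124607 + 0.014191 = 0.196011
The terms with heavy upstream rainfall present sum to 0.138798, so
  P(heavy upstream rainfall | flood warning) = 0.138798 / 0.196011 ≈ 0.708

Pr[heavy upstream rainfall | flood warning] ≈ 0.708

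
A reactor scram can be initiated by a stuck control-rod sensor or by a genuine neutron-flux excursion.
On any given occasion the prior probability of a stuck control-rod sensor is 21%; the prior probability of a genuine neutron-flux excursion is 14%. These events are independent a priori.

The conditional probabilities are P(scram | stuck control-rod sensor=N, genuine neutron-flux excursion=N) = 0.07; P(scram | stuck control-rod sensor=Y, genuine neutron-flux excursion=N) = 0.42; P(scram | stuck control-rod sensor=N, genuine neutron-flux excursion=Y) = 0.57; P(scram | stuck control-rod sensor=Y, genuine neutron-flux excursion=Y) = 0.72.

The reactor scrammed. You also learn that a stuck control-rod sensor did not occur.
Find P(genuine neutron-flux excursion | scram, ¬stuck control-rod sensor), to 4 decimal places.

Weight on genuine neutron-flux excursion=true, given the evidence: 0.57·0.14 = 0.079800
Denominator P(scram | ¬stuck control-rod sensor): 0.07·0.86 + 0.57·0.14 = 0.140000
P(genuine neutron-flux excursion | scram, ¬stuck control-rod sensor) = 0.079800/0.140000 ≈ 0.5700

P(genuine neutron-flux excursion | scram, ¬stuck control-rod sensor) ≈ 0.5700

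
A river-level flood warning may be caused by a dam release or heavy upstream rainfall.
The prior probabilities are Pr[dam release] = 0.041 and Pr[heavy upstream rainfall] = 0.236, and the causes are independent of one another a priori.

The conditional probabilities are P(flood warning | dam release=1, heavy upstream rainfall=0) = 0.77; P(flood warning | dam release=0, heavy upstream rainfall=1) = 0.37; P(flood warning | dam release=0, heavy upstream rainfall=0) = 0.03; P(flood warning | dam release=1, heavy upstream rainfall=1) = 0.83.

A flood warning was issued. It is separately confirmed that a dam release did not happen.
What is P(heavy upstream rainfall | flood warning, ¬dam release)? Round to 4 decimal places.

P(flood warning | ¬dam release) = 0.03×0.764 + 0.37×0.236 = 0.022920 + 0.087320 = 0.110240
The heavy upstream rainfall-present share is 0.37×0.236 = 0.087320.
So P(heavy upstream rainfall | flood warning, ¬dam release) = 0.087320/0.110240 ≈ 0.7921.

P(heavy upstream rainfall | flood warning, ¬dam release) ≈ 0.7921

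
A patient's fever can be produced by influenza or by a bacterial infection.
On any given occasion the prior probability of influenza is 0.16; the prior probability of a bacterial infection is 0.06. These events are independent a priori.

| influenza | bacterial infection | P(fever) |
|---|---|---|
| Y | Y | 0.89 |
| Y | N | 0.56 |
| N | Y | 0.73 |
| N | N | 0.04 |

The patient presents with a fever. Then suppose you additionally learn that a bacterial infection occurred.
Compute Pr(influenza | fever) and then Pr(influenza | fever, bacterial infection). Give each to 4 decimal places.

Pr(influenza | fever) ≈ 0.5757; Pr(influenza | fever, bacterial infection) ≈ 0.1885

P(fever) = 0.04×0.84×0.94 + 0.73×0.84×0.06 + 0.56×0.16×0.94 + 0.89×0.16×0.06 = 0.031584 + 0.036792 + 0.084224 + 0.008544 = 0.161144
Restricting to configurations with influenza present: 0.084224 + 0.008544 = 0.092768.
P(influenza | fever) = 0.092768 / 0.161144 ≈ 0.5757

Now also conditioning on bacterial infection=true:
Sum P(fever|·) weighted by the priors over both values of influenza:
  P(fever | bacterial infection) = 0.73*0.84 + 0.89*0.16
        = 0.613200 + 0.142400 = 0.755600
Keeping only the influenza-present terms gives 0.142400, so
  P(influenza | fever, bacterial infection) = 0.142400 / 0.755600 ≈ 0.1885
The drop from 0.5757 to 0.1885 is the explaining-away (discounting) effect.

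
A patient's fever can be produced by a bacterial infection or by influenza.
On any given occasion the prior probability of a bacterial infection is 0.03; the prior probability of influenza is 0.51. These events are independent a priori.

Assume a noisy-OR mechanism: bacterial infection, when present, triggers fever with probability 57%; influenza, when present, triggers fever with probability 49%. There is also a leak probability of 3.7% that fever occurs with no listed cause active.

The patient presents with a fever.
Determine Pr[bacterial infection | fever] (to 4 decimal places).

Pr[bacterial infection | fever] ≈ 0.0713

Under noisy-OR, P(fever | causes) = 1 − (1−0.037)·∏(1−qᵢ) over the active causes.
P(fever) = 0.037×0.97×0.49 + 0.50887×0.97×0.51 + 0.58591×0.03×0.49 + 0.788814×0.03×0.51 = 0.017586 + 0.251738 + 0.008613 + 0.012069 = 0.290006
Of this, 0.020682 comes from 0.008613 + 0.012069 (the bacterial infection=true cases).
So P(bacterial infection | fever) = 0.020682/0.290006 ≈ 0.0713.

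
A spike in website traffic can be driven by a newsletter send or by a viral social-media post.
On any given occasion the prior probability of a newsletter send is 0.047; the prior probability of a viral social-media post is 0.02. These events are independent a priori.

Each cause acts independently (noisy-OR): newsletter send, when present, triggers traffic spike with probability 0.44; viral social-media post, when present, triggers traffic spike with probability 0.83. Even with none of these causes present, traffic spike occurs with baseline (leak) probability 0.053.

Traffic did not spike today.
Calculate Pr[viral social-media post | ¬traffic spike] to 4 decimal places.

Pr[viral social-media post | ¬traffic spike] ≈ 0.0035

Under noisy-OR, P(traffic spike | causes) = 1 − (1−0.053)·∏(1−qᵢ) over the active causes.
P(¬traffic spike) = 0.947·0.953·0.98 + 0.16099·0.953·0.02 + 0.53032·0.047·0.98 + 0.090154·0.047·0.02 = 0.884441 + 0.003068 + 0.024427 + 0.000085 = 0.912021
Restricting to configurations with viral social-media post present: 0.003068 + 0.000085 = 0.003153.
Hence the posterior is 0.003153/0.912021 ≈ 0.0035.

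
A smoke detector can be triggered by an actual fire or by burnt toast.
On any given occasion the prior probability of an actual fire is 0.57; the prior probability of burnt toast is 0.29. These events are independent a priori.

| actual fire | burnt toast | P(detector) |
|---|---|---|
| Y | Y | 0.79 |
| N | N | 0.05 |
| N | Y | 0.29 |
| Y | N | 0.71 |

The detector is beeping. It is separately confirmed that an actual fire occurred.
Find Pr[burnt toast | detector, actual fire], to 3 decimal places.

Sum P(detector|·) weighted by the priors over both values of burnt toast:
  P(detector | actual fire) = 0.71×0.71 + 0.79×0.29
        = 0.504100 + 0.229100 = 0.733200
Configurations with burnt toast contribute 0.229100, so
  P(burnt toast | detector, actual fire) = 0.229100 / 0.733200 ≈ 0.312

Pr[burnt toast | detector, actual fire] ≈ 0.312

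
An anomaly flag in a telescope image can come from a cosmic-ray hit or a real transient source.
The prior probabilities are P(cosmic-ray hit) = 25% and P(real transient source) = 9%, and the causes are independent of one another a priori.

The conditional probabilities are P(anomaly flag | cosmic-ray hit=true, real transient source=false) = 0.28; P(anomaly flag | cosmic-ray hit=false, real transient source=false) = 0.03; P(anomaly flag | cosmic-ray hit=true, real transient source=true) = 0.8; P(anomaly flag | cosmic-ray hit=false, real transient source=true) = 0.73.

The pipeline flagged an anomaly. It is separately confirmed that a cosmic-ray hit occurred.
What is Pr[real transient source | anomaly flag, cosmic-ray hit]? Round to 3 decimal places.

By total probability over both values of real transient source:
  P(anomaly flag | cosmic-ray hit) = 0.28×0.91 + 0.8×0.09
        = 0.254800 + 0.072000 = 0.326800
Configurations with real transient source contribute 0.072000, so
  P(real transient source | anomaly flag, cosmic-ray hit) = 0.072000 / 0.326800 ≈ 0.220

Pr[real transient source | anomaly flag, cosmic-ray hit] ≈ 0.220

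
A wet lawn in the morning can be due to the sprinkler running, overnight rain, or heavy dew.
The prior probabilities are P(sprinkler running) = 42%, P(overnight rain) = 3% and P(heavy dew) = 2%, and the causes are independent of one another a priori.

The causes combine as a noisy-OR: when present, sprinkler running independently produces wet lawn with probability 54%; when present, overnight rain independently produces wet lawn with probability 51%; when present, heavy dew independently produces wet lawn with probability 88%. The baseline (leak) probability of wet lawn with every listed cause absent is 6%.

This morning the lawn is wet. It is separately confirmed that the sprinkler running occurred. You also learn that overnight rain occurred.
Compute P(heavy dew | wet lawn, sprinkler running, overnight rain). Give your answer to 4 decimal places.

Under noisy-OR, P(wet lawn | causes) = 1 − (1−0.06)·∏(1−qᵢ) over the active causes.
Weight on heavy dew=true, given the evidence: 0.974575*0.02 = 0.019491
Denominator P(wet lawn | sprinkler running, overnight rain): 0.788124*0.98 + 0.974575*0.02 = 0.791853
Posterior = 0.019491 / 0.791853 ≈ 0.0246

P(heavy dew | wet lawn, sprinkler running, overnight rain) ≈ 0.0246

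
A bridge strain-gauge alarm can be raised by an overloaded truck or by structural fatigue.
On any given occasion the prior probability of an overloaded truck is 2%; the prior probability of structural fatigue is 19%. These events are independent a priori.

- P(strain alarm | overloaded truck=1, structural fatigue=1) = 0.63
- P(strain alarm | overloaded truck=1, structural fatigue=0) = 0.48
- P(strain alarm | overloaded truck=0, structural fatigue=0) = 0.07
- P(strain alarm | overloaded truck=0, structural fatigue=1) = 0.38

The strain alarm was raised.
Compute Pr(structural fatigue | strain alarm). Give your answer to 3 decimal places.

Pr(structural fatigue | strain alarm) ≈ 0.536

Enumerate the 4 (overloaded truck, structural fatigue) configurations and weight by the priors:
  P(strain alarm) = 0.07·0.98·0.81 + 0.38·0.98·0.19 + 0.48·0.02·0.81 + 0.63·0.02·0.19
        = 0.055566 + 0.070756 + 0.007776 + 0.002394 = 0.136492
Keeping only the structural fatigue-present terms gives 0.073150, so
  P(structural fatigue | strain alarm) = 0.073150 / 0.136492 ≈ 0.536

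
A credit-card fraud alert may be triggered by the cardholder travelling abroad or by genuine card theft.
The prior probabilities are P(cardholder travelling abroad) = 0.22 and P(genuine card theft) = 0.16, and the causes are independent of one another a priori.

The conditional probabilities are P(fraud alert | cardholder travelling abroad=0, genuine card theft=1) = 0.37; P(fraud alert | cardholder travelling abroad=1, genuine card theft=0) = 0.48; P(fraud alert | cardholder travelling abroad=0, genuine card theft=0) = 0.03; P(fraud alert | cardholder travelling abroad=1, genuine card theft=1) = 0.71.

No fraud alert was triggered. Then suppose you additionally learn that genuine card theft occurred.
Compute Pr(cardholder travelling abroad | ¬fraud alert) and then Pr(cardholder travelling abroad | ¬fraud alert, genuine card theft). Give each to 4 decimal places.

Enumerate the 4 (cardholder travelling abroad, genuine card theft) configurations and weight by the priors:
  P(¬fraud alert) = 0.97·0.78·0.84 + 0.63·0.78·0.16 + 0.52·0.22·0.84 + 0.29·0.22·0.16
        = 0.635544 + 0.078624 + 0.096096 + 0.010208 = 0.820472
The terms with cardholder travelling abroad present sum to 0.106304, so
  P(cardholder travelling abroad | ¬fraud alert) = 0.106304 / 0.820472 ≈ 0.1296

Now condition on the additional information:
By total probability over both values of cardholder travelling abroad:
  P(¬fraud alert | genuine card theft) = 0.63*0.78 + 0.29*0.22
        = 0.491400 + 0.063800 = 0.555200
The terms with cardholder travelling abroad present sum to 0.063800, so
  P(cardholder travelling abroad | ¬fraud alert, genuine card theft) = 0.063800 / 0.555200 ≈ 0.1149

Pr(cardholder travelling abroad | ¬fraud alert) ≈ 0.1296; Pr(cardholder travelling abroad | ¬fraud alert, genuine card theft) ≈ 0.1149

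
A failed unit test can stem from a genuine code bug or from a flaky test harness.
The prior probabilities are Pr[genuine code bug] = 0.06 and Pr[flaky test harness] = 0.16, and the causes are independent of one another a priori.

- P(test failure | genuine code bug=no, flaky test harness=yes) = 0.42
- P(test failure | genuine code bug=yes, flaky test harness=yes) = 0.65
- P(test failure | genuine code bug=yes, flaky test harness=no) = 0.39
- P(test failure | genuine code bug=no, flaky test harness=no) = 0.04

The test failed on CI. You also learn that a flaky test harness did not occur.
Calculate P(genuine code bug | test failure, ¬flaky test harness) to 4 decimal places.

P(genuine code bug | test failure, ¬flaky test harness) ≈ 0.3836

Numerator (weight on configurations with genuine code bug): 0.39×0.06 = 0.023400
Normalizer over all consistent configurations: 0.04×0.94 + 0.39×0.06 = 0.061000
P(genuine code bug | test failure, ¬flaky test harness) = 0.023400/0.061000 ≈ 0.3836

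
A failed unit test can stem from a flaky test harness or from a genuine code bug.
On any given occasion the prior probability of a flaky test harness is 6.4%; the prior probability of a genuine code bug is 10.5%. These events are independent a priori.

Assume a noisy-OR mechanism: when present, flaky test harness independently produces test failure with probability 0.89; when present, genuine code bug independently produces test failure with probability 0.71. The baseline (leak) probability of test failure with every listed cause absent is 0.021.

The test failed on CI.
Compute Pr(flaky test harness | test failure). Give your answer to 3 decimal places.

Pr(flaky test harness | test failure) ≈ 0.396

Under noisy-OR, P(test failure | causes) = 1 − (1−0.021)·∏(1−qᵢ) over the active causes.
Sum P(test failure|·) weighted by the priors over the 4 (flaky test harness, genuine code bug) configurations:
  P(test failure) = 0.021·0.936·0.895 + 0.71609·0.936·0.105 + 0.89231·0.064·0.895 + 0.96877·0.064·0.105
        = 0.017592 + 0.070377 + 0.051112 + 0.006510 = 0.145591
Configurations with flaky test harness contribute 0.057622, so
  P(flaky test harness | test failure) = 0.057622 / 0.145591 ≈ 0.396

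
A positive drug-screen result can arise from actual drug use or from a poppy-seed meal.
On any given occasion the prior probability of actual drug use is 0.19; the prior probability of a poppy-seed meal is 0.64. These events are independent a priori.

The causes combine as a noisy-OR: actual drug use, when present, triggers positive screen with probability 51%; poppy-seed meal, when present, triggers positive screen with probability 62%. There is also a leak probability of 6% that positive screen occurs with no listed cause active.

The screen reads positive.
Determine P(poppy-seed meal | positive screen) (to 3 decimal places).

P(poppy-seed meal | positive screen) ≈ 0.889

Under noisy-OR, P(positive screen | causes) = 1 − (1−0.06)·∏(1−qᵢ) over the active causes.
For the numerator, keep only poppy-seed meal=true terms: 0.333228 + 0.100317 = 0.433545
Normalizer over all consistent configurations: 0.06*0.81*0.36 + 0.6428*0.81*0.64 + 0.5394*0.19*0.36 + 0.824972*0.19*0.64 = 0.487936
Posterior = 0.433545 / 0.487936 ≈ 0.889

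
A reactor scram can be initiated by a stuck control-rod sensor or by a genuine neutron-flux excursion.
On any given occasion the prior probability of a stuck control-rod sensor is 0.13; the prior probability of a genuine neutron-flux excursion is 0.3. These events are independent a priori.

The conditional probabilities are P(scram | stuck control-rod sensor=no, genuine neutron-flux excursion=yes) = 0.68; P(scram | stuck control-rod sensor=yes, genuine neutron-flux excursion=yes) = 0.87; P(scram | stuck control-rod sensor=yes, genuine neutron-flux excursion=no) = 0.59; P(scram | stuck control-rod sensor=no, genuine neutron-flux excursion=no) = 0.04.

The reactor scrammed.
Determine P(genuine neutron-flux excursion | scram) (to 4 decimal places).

P(genuine neutron-flux excursion | scram) ≈ 0.7304

For the numerator, keep only genuine neutron-flux excursion=true terms: 0.177480 + 0.033930 = 0.211410
Normalizer over all consistent configurations: 0.04*0.87*0.7 + 0.68*0.87*0.3 + 0.59*0.13*0.7 + 0.87*0.13*0.3 = 0.289460
P(genuine neutron-flux excursion | scram) = 0.211410/0.289460 ≈ 0.7304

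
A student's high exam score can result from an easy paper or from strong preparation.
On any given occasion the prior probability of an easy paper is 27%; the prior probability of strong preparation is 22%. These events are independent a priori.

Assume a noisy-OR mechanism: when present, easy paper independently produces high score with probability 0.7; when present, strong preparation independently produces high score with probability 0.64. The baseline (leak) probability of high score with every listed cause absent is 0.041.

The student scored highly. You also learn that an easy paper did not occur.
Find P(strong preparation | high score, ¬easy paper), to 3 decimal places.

P(strong preparation | high score, ¬easy paper) ≈ 0.818

Under noisy-OR, P(high score | causes) = 1 − (1−0.041)·∏(1−qᵢ) over the active causes.
Weight on strong preparation=true, given the evidence: 0.65476·0.22 = 0.144047
Normalizer over all consistent configurations: 0.041·0.78 + 0.65476·0.22 = 0.176027
Posterior = 0.144047 / 0.176027 ≈ 0.818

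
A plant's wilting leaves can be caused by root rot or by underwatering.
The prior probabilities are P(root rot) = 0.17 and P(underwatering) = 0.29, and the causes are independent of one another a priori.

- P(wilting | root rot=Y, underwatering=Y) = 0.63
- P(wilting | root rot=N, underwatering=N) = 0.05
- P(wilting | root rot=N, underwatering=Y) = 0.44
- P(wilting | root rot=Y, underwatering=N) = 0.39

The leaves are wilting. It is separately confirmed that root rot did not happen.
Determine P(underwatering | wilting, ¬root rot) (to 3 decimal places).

P(underwatering | wilting, ¬root rot) ≈ 0.782

P(wilting | ¬root rot) = 0.05·0.71 + 0.44·0.29 = 0.035500 + 0.127600 = 0.163100
The underwatering-present share is 0.44·0.29 = 0.127600.
Hence the posterior is 0.127600/0.163100 ≈ 0.782.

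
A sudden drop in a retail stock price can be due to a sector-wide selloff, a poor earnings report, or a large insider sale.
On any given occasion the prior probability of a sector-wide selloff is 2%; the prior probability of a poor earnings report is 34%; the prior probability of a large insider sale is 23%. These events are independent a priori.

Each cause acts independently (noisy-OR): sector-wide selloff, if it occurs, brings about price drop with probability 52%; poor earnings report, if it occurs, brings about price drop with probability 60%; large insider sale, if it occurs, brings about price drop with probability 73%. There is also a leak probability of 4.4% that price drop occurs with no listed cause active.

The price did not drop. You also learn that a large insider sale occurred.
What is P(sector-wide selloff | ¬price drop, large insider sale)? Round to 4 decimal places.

Under noisy-OR, P(price drop | causes) = 1 − (1−0.044)·∏(1−qᵢ) over the active causes.
Numerator (weight on configurations with sector-wide selloff): 0.001635 + 0.000337 = 0.001972
Normalizer over all consistent configurations: 0.25812·0.98·0.66 + 0.103248·0.98·0.34 + 0.123898·0.02·0.66 + 0.049559·0.02·0.34 = 0.203326
Posterior = 0.001972 / 0.203326 ≈ 0.0097

P(sector-wide selloff | ¬price drop, large insider sale) ≈ 0.0097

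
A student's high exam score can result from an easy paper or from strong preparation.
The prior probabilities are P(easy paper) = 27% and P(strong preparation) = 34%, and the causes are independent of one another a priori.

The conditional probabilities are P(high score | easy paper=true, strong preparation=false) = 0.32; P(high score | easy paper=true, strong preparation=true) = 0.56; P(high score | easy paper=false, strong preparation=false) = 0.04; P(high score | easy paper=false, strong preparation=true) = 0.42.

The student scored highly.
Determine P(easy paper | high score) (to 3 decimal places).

P(easy paper | high score) ≈ 0.467

P(high score) = 0.04×0.73×0.66 + 0.42×0.73×0.34 + 0.32×0.27×0.66 + 0.56×0.27×0.34 = 0.019272 + 0.104244 + 0.057024 + 0.051408 = 0.231948
Of this, 0.108432 comes from 0.057024 + 0.051408 (the easy paper=true cases).
So P(easy paper | high score) = 0.108432/0.231948 ≈ 0.467.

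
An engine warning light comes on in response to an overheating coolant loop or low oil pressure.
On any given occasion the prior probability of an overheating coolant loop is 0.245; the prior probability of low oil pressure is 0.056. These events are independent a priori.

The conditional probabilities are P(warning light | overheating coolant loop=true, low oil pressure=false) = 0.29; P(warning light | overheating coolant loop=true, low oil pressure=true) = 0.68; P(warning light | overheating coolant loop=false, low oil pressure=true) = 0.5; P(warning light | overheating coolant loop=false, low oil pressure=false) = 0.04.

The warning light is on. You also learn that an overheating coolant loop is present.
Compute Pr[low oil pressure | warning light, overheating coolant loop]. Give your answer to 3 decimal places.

Sum P(warning light|·) weighted by the priors over both values of low oil pressure:
  P(warning light | overheating coolant loop) = 0.29×0.944 + 0.68×0.056
        = 0.273760 + 0.038080 = 0.311840
Keeping only the low oil pressure-present terms gives 0.038080, so
  P(low oil pressure | warning light, overheating coolant loop) = 0.038080 / 0.311840 ≈ 0.122

Pr[low oil pressure | warning light, overheating coolant loop] ≈ 0.122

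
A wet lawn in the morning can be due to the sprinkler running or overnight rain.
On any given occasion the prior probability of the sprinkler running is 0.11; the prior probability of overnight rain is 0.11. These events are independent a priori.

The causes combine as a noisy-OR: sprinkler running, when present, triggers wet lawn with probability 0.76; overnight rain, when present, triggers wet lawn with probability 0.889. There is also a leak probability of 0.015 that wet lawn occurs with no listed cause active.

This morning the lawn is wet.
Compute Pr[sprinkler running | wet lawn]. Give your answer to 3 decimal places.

Pr[sprinkler running | wet lawn] ≈ 0.466

Under noisy-OR, P(wet lawn | causes) = 1 − (1−0.015)·∏(1−qᵢ) over the active causes.
By total probability over the 4 (sprinkler running, overnight rain) configurations:
  P(wet lawn) = 0.015*0.89*0.89 + 0.890665*0.89*0.11 + 0.7636*0.11*0.89 + 0.97376*0.11*0.11
        = 0.011881 + 0.087196 + 0.074756 + 0.011782 = 0.185615
Configurations with sprinkler running contribute 0.086538, so
  P(sprinkler running | wet lawn) = 0.086538 / 0.185615 ≈ 0.466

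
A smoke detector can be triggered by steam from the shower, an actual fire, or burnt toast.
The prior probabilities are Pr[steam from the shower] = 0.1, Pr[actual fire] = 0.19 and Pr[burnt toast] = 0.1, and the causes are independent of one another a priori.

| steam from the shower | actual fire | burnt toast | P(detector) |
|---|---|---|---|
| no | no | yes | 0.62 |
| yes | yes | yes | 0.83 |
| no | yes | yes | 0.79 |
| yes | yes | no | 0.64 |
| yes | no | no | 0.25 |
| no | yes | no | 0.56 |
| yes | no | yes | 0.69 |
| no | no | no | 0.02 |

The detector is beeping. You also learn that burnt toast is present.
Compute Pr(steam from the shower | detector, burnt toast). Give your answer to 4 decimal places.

Pr(steam from the shower | detector, burnt toast) ≈ 0.1088

Weight on steam from the shower=true, given the evidence: 0.055890 + 0.015770 = 0.071660
Normalizer over all consistent configurations: 0.62*0.9*0.81 + 0.79*0.9*0.19 + 0.69*0.1*0.81 + 0.83*0.1*0.19 = 0.658730
P(steam from the shower | detector, burnt toast) = 0.071660/0.658730 ≈ 0.1088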